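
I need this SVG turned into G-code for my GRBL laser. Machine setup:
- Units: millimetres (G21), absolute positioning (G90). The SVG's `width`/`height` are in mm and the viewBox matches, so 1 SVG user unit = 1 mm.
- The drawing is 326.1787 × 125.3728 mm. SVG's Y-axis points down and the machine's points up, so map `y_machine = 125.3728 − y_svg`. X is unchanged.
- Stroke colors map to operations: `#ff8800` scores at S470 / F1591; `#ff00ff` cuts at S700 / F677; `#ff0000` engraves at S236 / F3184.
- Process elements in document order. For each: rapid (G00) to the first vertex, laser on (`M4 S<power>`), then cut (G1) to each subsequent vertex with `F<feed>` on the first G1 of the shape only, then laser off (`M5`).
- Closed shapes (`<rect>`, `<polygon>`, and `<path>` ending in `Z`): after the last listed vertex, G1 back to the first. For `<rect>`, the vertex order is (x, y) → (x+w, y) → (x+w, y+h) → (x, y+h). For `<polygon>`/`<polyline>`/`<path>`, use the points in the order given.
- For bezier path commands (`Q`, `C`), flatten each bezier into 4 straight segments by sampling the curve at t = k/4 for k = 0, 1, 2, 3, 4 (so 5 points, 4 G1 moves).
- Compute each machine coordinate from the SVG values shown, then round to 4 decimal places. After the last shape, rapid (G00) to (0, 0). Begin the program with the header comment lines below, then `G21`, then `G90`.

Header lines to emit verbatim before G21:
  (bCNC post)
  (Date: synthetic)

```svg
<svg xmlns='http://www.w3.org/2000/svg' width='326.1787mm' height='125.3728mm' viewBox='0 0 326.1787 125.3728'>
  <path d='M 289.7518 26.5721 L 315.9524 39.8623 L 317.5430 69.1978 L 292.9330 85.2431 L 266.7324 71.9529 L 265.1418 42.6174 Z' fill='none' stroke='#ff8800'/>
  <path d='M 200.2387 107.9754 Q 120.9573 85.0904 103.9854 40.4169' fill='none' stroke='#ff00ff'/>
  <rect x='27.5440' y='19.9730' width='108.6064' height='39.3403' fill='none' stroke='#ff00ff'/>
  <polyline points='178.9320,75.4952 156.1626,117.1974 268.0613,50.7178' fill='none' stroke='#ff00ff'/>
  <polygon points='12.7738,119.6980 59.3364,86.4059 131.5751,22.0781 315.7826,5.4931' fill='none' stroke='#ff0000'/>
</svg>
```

(bCNC post)
(Date: synthetic)
G21
G90
G00 X289.7518 Y98.8007
M4 S470
G1 X315.9524 Y85.5105 F1591
G1 X317.5430 Y56.1750
G1 X292.9330 Y40.1297
G1 X266.7324 Y53.4199
G1 X265.1418 Y82.7554
G1 X289.7518 Y98.8007
M5
G00 X200.2387 Y17.3974
M4 S700
G1 X164.4923 Y30.2017 F677
G1 X136.5347 Y45.7295
G1 X116.3657 Y63.9809
G1 X103.9854 Y84.9559
M5
G00 X27.5440 Y105.3998
M4 S700
G1 X136.1504 Y105.3998 F677
G1 X136.1504 Y66.0595
G1 X27.5440 Y66.0595
G1 X27.5440 Y105.3998
M5
G00 X178.9320 Y49.8776
M4 S700
G1 X156.1626 Y8.1754 F677
G1 X268.0613 Y74.6550
M5
G00 X12.7738 Y5.6748
M4 S236
G1 X59.3364 Y38.9669 F3184
G1 X131.5751 Y103.2947
G1 X315.7826 Y119.8797
G1 X12.7738 Y5.6748
M5
G00 X0.0000 Y0.0000

viewBox `0 0 326.1787 125.3728` with mm width/height → 1 unit = 1 mm. Flip: y_m = 125.3728 − y_svg.

**Shape 1** — `<path>` regular polygon, stroke `#ff8800` → score (S470, F1591). Machine vertices: (289.7518,98.8007) → (315.9524,85.5105) → (317.5430,56.1750) → (292.9330,40.1297) → (266.7324,53.4199) → (265.1418,82.7554) → (289.7518,98.8007). Closed: final G1 returns to the first vertex.

**Shape 2** — `<path>` quadratic bezier, stroke `#ff00ff` → cut (S700, F677). Control points (SVG): P0=(200.2387,107.9754), P1=(120.9573,85.0904), P2=(103.9854,40.4169); sampled at t=k/4. Machine vertices: (200.2387,17.3974) → (164.4923,30.2017) → (136.5347,45.7295) → (116.3657,63.9809) → (103.9854,84.9559). Open path.

**Shape 3** — `<rect>` rectangle, stroke `#ff00ff` → cut (S700, F677). Machine vertices: (27.5440,105.3998) → (136.1504,105.3998) → (136.1504,66.0595) → (27.5440,66.0595) → (27.5440,105.3998). Closed: final G1 returns to the first vertex.

**Shape 4** — `<polyline>` open polyline, stroke `#ff00ff` → cut (S700, F677). Machine vertices: (178.9320,49.8776) → (156.1626,8.1754) → (268.0613,74.6550). Open path.

**Shape 5** — `<polygon>` closed polygon, stroke `#ff0000` → engrave (S236, F3184). Machine vertices: (12.7738,5.6748) → (59.3364,38.9669) → (131.5751,103.2947) → (315.7826,119.8797) → (12.7738,5.6748). Closed: final G1 returns to the first vertex.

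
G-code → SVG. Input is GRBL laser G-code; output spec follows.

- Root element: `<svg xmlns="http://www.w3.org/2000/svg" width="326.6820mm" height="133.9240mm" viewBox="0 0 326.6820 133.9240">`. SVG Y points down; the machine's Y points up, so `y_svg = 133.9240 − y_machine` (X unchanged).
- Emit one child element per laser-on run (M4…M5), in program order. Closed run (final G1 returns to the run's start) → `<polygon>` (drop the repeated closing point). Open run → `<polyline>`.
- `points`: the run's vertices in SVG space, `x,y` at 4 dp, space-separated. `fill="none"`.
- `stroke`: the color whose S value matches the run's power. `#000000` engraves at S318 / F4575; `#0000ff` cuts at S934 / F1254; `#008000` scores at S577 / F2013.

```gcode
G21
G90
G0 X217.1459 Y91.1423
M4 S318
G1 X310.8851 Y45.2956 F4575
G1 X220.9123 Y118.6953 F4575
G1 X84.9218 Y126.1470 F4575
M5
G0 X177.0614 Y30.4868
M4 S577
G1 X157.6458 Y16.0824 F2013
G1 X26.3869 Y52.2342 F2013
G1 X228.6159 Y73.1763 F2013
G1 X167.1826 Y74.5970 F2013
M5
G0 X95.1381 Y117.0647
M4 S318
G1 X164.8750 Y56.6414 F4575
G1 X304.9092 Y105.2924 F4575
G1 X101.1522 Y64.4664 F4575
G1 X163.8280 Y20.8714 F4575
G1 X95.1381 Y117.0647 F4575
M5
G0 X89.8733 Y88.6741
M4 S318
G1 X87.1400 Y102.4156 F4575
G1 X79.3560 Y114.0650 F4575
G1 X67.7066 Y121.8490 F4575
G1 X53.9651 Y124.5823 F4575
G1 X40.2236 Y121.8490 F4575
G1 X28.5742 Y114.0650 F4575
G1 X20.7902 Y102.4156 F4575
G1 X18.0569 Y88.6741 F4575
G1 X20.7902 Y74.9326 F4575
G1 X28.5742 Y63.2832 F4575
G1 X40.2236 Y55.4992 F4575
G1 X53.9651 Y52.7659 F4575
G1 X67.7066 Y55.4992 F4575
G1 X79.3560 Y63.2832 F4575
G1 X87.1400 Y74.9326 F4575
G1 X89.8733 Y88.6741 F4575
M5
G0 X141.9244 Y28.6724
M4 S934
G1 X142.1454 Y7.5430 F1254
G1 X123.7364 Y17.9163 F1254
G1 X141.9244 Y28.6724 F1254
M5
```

Each laser-on run becomes one SVG element. Flip Y back into SVG space with y_svg = 133.9240 − y_machine.

Run 1: S318 ⇒ engrave layer `#000000`. The run is open, so emit a `<polyline>` with points (Y-flipped): 217.1459,42.7817 310.8851,88.6284 220.9123,15.2287 84.9218,7.7770.

Run 2: the run's S577 means `#008000` (score). The run is open, so emit a `<polyline>` with points (Y-flipped): 177.0614,103.4372 157.6458,117.8416 26.3869,81.6898 228.6159,60.7477 167.1826,59.3270.

Run 3: power S318 maps to stroke `#000000` (engrave). The run returns to its start, so emit a `<polygon>` with points (Y-flipped): 95.1381,16.8593 164.8750,77.2826 304.9092,28.6316 101.1522,69.4576 163.8280,113.0526.

Run 4: the run's S318 means `#000000` (engrave). The run returns to its start, so emit a `<polygon>` with points (Y-flipped): 89.8733,45.2499 87.1400,31.5084 79.3560,19.8590 67.7066,12.0750 53.9651,9.3417 40.2236,12.0750 28.5742,19.8590 20.7902,31.5084 18.0569,45.2499 20.7902,58.9914 28.5742,70.6408 40.2236,78.4248 53.9651,81.1581 67.7066,78.4248 79.3560,70.6408 87.1400,58.9914.

Run 5: the run's S934 means `#0000ff` (cut). The run returns to its start, so emit a `<polygon>` with points (Y-flipped): 141.9244,105.2516 142.1454,126.3810 123.7364,116.0077.

<svg xmlns="http://www.w3.org/2000/svg" width="326.6820mm" height="133.9240mm" viewBox="0 0 326.6820 133.9240">
  <polyline points="217.1459,42.7817 310.8851,88.6284 220.9123,15.2287 84.9218,7.7770" fill="none" stroke="#000000"/>
  <polyline points="177.0614,103.4372 157.6458,117.8416 26.3869,81.6898 228.6159,60.7477 167.1826,59.3270" fill="none" stroke="#008000"/>
  <polygon points="95.1381,16.8593 164.8750,77.2826 304.9092,28.6316 101.1522,69.4576 163.8280,113.0526" fill="none" stroke="#000000"/>
  <polygon points="89.8733,45.2499 87.1400,31.5084 79.3560,19.8590 67.7066,12.0750 53.9651,9.3417 40.2236,12.0750 28.5742,19.8590 20.7902,31.5084 18.0569,45.2499 20.7902,58.9914 28.5742,70.6408 40.2236,78.4248 53.9651,81.1581 67.7066,78.4248 79.3560,70.6408 87.1400,58.9914" fill="none" stroke="#000000"/>
  <polygon points="141.9244,105.2516 142.1454,126.3810 123.7364,116.0077" fill="none" stroke="#0000ff"/>
</svg>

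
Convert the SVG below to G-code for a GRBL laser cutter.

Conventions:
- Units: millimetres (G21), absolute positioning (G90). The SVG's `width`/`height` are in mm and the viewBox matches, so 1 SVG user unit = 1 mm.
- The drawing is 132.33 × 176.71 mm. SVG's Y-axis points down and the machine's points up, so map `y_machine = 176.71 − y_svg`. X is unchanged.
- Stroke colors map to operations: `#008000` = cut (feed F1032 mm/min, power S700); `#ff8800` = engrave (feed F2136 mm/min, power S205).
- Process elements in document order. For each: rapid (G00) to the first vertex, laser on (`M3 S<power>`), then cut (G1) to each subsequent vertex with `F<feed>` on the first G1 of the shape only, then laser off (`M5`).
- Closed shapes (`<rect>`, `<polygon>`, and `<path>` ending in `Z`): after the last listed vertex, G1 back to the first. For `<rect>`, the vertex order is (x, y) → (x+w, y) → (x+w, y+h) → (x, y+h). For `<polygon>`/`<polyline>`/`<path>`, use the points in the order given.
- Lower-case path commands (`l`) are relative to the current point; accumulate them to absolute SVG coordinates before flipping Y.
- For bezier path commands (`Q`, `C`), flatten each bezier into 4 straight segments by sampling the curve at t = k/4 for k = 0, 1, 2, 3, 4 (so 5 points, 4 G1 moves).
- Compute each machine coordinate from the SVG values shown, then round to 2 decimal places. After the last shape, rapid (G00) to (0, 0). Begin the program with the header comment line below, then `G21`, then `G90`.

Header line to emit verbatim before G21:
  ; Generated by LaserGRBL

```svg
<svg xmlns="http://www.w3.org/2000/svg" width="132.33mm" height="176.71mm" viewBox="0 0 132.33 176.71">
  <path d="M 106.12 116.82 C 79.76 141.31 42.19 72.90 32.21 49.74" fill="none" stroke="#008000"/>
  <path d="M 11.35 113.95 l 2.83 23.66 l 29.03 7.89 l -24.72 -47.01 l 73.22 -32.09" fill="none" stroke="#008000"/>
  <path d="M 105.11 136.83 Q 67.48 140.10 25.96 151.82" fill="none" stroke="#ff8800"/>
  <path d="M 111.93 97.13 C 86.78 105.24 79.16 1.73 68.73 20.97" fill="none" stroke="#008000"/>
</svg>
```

; Generated by LaserGRBL
G21
G90
G00 X106.12 Y59.89
M3 S700
G1 X84.85 Y56.78 F1032
G1 X63.02 Y75.56
G1 X44.26 Y103.27
G1 X32.21 Y126.97
M5
G00 X11.35 Y62.76
M3 S700
G1 X14.18 Y39.10 F1032
G1 X43.21 Y31.21
G1 X18.49 Y78.22
G1 X91.71 Y110.31
M5
G00 X105.11 Y39.88
M3 S205
G1 X86.05 Y37.72 F2136
G1 X66.51 Y34.50
G1 X46.48 Y30.22
G1 X25.96 Y24.89
M5
G00 X111.93 Y79.58
M3 S700
G1 X96.04 Y90.76 F1032
G1 X84.81 Y121.83
G1 X76.34 Y150.82
G1 X68.73 Y155.74
M5
G00 X0.00 Y0.00

1 u = 1 mm; y_m = 176.71 − y.

[1] `<path>` cubic bezier, #008000→cut S700 F1032: (106.12,59.89) → (84.85,56.78) → (63.02,75.56) → (44.26,103.27) → (32.21,126.97)

[2] `<path>` open polyline, #008000→cut S700 F1032: (11.35,62.76) → (14.18,39.10) → (43.21,31.21) → (18.49,78.22) → (91.71,110.31)

[3] `<path>` quadratic bezier, #ff8800→engrave S205 F2136: (105.11,39.88) → (86.05,37.72) → (66.51,34.50) → (46.48,30.22) → (25.96,24.89)

[4] `<path>` cubic bezier, #008000→cut S700 F1032: (111.93,79.58) → (96.04,90.76) → (84.81,121.83) → (76.34,150.82) → (68.73,155.74)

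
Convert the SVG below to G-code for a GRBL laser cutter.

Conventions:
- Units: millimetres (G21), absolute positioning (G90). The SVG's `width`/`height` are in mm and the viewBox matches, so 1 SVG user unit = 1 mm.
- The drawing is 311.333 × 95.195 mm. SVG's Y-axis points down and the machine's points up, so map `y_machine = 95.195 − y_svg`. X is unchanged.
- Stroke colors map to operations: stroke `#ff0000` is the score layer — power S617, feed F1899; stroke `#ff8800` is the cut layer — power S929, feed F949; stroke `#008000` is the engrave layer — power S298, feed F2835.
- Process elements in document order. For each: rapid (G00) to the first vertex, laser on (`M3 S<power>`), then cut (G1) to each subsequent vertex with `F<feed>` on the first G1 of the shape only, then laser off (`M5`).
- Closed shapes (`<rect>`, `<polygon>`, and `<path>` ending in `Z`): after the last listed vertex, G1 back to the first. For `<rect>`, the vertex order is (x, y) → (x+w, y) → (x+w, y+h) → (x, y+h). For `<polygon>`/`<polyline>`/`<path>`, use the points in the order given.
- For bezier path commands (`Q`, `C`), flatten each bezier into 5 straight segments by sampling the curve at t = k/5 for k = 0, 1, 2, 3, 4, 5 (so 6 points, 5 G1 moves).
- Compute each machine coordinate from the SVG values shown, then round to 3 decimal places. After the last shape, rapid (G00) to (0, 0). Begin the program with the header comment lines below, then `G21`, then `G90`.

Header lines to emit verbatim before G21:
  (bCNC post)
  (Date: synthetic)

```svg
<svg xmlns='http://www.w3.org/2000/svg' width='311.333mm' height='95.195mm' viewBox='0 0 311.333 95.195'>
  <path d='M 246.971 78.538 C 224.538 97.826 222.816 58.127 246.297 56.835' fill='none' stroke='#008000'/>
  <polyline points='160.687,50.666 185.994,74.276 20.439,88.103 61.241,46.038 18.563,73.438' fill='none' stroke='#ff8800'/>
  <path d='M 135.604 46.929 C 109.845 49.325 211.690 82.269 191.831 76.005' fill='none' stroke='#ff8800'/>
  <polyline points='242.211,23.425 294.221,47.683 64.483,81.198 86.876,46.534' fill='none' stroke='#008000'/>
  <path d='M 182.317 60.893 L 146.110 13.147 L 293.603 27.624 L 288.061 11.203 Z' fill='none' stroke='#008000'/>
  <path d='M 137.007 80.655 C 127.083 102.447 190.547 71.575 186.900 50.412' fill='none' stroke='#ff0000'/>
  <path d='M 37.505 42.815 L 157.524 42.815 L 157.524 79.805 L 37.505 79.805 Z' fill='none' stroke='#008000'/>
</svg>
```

(bCNC post)
(Date: synthetic)
G21
G90
G00 X246.971 Y16.657
M3 S298
G1 X236.032 Y11.383 F2835
G1 X230.280 Y15.592
G1 X229.930 Y24.607
G1 X235.197 Y33.755
G1 X246.297 Y38.360
M5
G00 X160.687 Y44.529
M3 S929
G1 X185.994 Y20.919 F949
G1 X20.439 Y7.092
G1 X61.241 Y49.157
G1 X18.563 Y21.757
M5
G00 X135.604 Y48.266
M3 S929
G1 X133.467 Y43.721 F949
G1 X149.987 Y35.192
G1 X173.200 Y26.029
G1 X191.136 Y19.579
G1 X191.831 Y19.190
M5
G00 X242.211 Y71.770
M3 S298
G1 X294.221 Y47.512 F2835
G1 X64.483 Y13.997
G1 X86.876 Y48.661
M5
G00 X182.317 Y34.302
M3 S298
G1 X146.110 Y82.048 F2835
G1 X293.603 Y67.571
G1 X288.061 Y83.992
G1 X182.317 Y34.302
M5
G00 X137.007 Y14.540
M3 S617
G1 X138.735 Y7.285 F1899
G1 X151.333 Y9.676
G1 X168.055 Y18.719
G1 X182.159 Y31.419
G1 X186.900 Y44.783
M5
G00 X37.505 Y52.380
M3 S298
G1 X157.524 Y52.380 F2835
G1 X157.524 Y15.390
G1 X37.505 Y15.390
G1 X37.505 Y52.380
M5
G00 X0.000 Y0.000

viewBox `0 0 311.333 95.195` with mm width/height → 1 unit = 1 mm. Flip: y_m = 95.195 − y_svg.

**Shape 1** — `<path>` cubic bezier, stroke `#008000` → engrave (S298, F2835). Control points (SVG): P0=(246.971,78.538), P1=(224.538,97.826), P2=(222.816,58.127), P3=(246.297,56.835); sampled at t=k/5. Machine vertices: (246.971,16.657) → (236.032,11.383) → (230.280,15.592) → (229.930,24.607) → (235.197,33.755) → (246.297,38.360). Open path.

**Shape 2** — `<polyline>` open polyline, stroke `#ff8800` → cut (S929, F949). Machine vertices: (160.687,44.529) → (185.994,20.919) → (20.439,7.092) → (61.241,49.157) → (18.563,21.757). Open path.

**Shape 3** — `<path>` cubic bezier, stroke `#ff8800` → cut (S929, F949). Control points (SVG): P0=(135.604,46.929), P1=(109.845,49.325), P2=(211.690,82.269), P3=(191.831,76.005); sampled at t=k/5. Machine vertices: (135.604,48.266) → (133.467,43.721) → (149.987,35.192) → (173.200,26.029) → (191.136,19.579) → (191.831,19.190). Open path.

**Shape 4** — `<polyline>` open polyline, stroke `#008000` → engrave (S298, F2835). Machine vertices: (242.211,71.770) → (294.221,47.512) → (64.483,13.997) → (86.876,48.661). Open path.

**Shape 5** — `<path>` closed polygon, stroke `#008000` → engrave (S298, F2835). Machine vertices: (182.317,34.302) → (146.110,82.048) → (293.603,67.571) → (288.061,83.992) → (182.317,34.302). Closed: final G1 returns to the first vertex.

**Shape 6** — `<path>` cubic bezier, stroke `#ff0000` → score (S617, F1899). Control points (SVG): P0=(137.007,80.655), P1=(127.083,102.447), P2=(190.547,71.575), P3=(186.900,50.412); sampled at t=k/5. Machine vertices: (137.007,14.540) → (138.735,7.285) → (151.333,9.676) → (168.055,18.719) → (182.159,31.419) → (186.900,44.783). Open path.

**Shape 7** — `<path>` rectangle, stroke `#008000` → engrave (S298, F2835). Machine vertices: (37.505,52.380) → (157.524,52.380) → (157.524,15.390) → (37.505,15.390) → (37.505,52.380). Closed: final G1 returns to the first vertex.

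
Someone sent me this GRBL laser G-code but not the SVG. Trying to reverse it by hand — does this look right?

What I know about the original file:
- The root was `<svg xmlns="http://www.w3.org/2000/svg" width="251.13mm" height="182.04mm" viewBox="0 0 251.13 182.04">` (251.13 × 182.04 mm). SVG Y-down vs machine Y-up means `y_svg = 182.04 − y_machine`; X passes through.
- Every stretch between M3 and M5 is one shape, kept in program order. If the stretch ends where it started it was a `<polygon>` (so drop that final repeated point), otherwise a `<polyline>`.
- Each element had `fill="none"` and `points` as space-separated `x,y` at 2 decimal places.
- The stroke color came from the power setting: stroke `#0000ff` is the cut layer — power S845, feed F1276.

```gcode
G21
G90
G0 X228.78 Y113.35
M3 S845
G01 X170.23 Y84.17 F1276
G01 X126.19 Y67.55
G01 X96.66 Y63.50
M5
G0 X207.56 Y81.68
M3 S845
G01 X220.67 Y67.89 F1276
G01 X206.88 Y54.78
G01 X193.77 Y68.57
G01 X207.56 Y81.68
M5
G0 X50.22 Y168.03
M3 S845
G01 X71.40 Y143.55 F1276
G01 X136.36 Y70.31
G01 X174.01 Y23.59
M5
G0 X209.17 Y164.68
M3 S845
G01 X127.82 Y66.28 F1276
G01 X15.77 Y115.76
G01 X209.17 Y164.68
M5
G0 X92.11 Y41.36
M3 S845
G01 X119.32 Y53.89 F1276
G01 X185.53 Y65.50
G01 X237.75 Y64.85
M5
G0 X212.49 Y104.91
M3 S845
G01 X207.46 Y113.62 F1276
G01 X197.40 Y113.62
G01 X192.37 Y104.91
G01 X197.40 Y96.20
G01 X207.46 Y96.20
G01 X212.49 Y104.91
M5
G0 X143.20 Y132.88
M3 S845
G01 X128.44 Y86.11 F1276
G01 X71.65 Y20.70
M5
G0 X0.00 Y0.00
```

Each laser-on run becomes one SVG element. Flip Y back into SVG space with y_svg = 182.04 − y_machine. Every run uses S845, so all elements get stroke `#0000ff` (cut).

Run 1: The run is open, so emit a `<polyline>` with points (Y-flipped): 228.78,68.69 170.23,97.87 126.19,114.49 96.66,118.54.

Run 2: The run returns to its start, so emit a `<polygon>` with points (Y-flipped): 207.56,100.36 220.67,114.15 206.88,127.26 193.77,113.47.

Run 3: The run is open, so emit a `<polyline>` with points (Y-flipped): 50.22,14.01 71.40,38.49 136.36,111.73 174.01,158.45.

Run 4: The run returns to its start, so emit a `<polygon>` with points (Y-flipped): 209.17,17.36 127.82,115.76 15.77,66.28.

Run 5: The run is open, so emit a `<polyline>` with points (Y-flipped): 92.11,140.68 119.32,128.15 185.53,116.54 237.75,117.19.

Run 6: The run returns to its start, so emit a `<polygon>` with points (Y-flipped): 212.49,77.13 207.46,68.42 197.40,68.42 192.37,77.13 197.40,85.84 207.46,85.84.

Run 7: The run is open, so emit a `<polyline>` with points (Y-flipped): 143.20,49.16 128.44,95.93 71.65,161.34.

<svg xmlns="http://www.w3.org/2000/svg" width="251.13mm" height="182.04mm" viewBox="0 0 251.13 182.04">
  <polyline points="228.78,68.69 170.23,97.87 126.19,114.49 96.66,118.54" fill="none" stroke="#0000ff"/>
  <polygon points="207.56,100.36 220.67,114.15 206.88,127.26 193.77,113.47" fill="none" stroke="#0000ff"/>
  <polyline points="50.22,14.01 71.40,38.49 136.36,111.73 174.01,158.45" fill="none" stroke="#0000ff"/>
  <polygon points="209.17,17.36 127.82,115.76 15.77,66.28" fill="none" stroke="#0000ff"/>
  <polyline points="92.11,140.68 119.32,128.15 185.53,116.54 237.75,117.19" fill="none" stroke="#0000ff"/>
  <polygon points="212.49,77.13 207.46,68.42 197.40,68.42 192.37,77.13 197.40,85.84 207.46,85.84" fill="none" stroke="#0000ff"/>
  <polyline points="143.20,49.16 128.44,95.93 71.65,161.34" fill="none" stroke="#0000ff"/>
</svg>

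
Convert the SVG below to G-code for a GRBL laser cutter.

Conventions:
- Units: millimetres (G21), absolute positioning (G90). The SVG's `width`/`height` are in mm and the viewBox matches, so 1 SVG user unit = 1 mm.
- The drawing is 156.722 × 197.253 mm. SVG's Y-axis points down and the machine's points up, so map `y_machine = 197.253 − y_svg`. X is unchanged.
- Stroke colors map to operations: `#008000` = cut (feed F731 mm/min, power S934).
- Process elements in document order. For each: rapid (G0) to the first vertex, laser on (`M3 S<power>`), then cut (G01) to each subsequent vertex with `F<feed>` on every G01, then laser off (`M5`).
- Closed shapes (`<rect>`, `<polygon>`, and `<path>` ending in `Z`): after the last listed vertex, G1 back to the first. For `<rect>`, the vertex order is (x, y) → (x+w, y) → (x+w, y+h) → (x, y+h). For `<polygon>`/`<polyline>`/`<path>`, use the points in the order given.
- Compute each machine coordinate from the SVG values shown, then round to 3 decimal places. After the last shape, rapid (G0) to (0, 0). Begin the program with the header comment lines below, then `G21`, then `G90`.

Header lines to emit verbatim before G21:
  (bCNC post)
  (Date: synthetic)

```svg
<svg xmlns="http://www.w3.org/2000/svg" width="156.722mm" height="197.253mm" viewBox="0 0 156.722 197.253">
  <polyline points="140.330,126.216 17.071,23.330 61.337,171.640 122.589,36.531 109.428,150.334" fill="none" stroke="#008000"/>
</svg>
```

Since the viewBox matches the mm dimensions, user units are millimetres directly. The only transform is the Y-flip y_m = 197.253 − y_svg.

Shape 1 is a open polyline drawn with `<polyline>`. Its stroke #008000 means cut at S934, F731. After flipping Y the toolpath is (140.330,71.037) → (17.071,173.923) → (61.337,25.613) → (122.589,160.722) → (109.428,46.919).

(bCNC post)
(Date: synthetic)
G21
G90
G0 X140.330 Y71.037
M3 S934
G01 X17.071 Y173.923 F731
G01 X61.337 Y25.613 F731
G01 X122.589 Y160.722 F731
G01 X109.428 Y46.919 F731
M5
G0 X0.000 Y0.000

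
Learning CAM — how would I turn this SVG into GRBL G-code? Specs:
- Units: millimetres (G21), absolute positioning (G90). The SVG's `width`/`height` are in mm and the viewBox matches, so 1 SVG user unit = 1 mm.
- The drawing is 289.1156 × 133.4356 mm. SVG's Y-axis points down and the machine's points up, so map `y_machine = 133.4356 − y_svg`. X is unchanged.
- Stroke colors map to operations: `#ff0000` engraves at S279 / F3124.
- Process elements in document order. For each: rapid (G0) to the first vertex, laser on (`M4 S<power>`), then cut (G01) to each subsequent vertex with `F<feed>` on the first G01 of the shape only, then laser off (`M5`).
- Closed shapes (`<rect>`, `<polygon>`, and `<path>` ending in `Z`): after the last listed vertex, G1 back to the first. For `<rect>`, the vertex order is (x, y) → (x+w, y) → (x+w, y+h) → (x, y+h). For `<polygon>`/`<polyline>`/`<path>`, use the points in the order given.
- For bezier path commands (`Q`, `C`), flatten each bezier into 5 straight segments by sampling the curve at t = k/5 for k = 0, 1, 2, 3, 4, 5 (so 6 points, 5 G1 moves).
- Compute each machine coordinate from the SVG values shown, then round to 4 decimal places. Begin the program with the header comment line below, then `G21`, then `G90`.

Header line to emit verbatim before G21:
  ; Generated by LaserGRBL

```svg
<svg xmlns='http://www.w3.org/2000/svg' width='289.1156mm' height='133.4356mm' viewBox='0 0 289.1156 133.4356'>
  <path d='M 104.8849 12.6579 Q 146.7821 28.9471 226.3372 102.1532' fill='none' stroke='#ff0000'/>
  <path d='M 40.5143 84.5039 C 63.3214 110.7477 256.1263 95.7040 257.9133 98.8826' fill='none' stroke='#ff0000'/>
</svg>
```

1 u = 1 mm; y_m = 133.4356 − y.

[1] `<path>` quadratic bezier, #ff0000→engrave S279 F3124: (104.8849,120.7777) → (123.1501,111.9853) → (144.4279,98.6396) → (168.7184,80.7406) → (196.0215,58.2882) → (226.3372,31.2824)

[2] `<path>` cubic bezier, #ff0000→engrave S279 F3124: (40.5143,48.9317) → (71.7102,37.6638) → (126.3768,33.4485) → (187.1853,33.4292) → (236.8071,34.7496) → (257.9133,34.5530)

; Generated by LaserGRBL
G21
G90
G0 X104.8849 Y120.7777
M4 S279
G01 X123.1501 Y111.9853 F3124
G01 X144.4279 Y98.6396
G01 X168.7184 Y80.7406
G01 X196.0215 Y58.2882
G01 X226.3372 Y31.2824
M5
G0 X40.5143 Y48.9317
M4 S279
G01 X71.7102 Y37.6638 F3124
G01 X126.3768 Y33.4485
G01 X187.1853 Y33.4292
G01 X236.8071 Y34.7496
G01 X257.9133 Y34.5530
M5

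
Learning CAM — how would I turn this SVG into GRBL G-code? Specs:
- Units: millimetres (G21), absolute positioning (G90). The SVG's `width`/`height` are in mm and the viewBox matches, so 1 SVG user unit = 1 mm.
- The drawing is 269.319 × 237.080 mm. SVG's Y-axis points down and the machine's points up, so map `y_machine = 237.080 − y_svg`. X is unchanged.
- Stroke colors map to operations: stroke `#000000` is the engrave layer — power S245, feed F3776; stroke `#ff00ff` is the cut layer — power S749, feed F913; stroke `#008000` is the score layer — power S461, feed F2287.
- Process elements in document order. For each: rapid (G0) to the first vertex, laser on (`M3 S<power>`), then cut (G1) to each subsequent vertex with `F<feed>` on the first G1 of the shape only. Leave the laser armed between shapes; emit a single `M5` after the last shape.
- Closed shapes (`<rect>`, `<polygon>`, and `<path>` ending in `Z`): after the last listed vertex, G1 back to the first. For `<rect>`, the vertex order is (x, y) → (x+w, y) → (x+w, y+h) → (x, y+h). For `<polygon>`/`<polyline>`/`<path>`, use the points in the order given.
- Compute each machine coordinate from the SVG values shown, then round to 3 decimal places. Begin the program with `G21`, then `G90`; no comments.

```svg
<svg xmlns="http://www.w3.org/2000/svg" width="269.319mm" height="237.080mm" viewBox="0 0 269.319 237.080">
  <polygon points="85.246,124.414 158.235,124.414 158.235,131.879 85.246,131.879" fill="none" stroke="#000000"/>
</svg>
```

G21
G90
G0 X85.246 Y112.666
M3 S245
G1 X158.235 Y112.666 F3776
G1 X158.235 Y105.201
G1 X85.246 Y105.201
G1 X85.246 Y112.666
M5

viewBox `0 0 269.319 237.080` with mm width/height → 1 unit = 1 mm. Flip: y_m = 237.080 − y_svg.

**Shape 1** — `<polygon>` rectangle, stroke `#000000` → engrave (S245, F3776). Machine vertices: (85.246,112.666) → (158.235,112.666) → (158.235,105.201) → (85.246,105.201) → (85.246,112.666). Closed: final G1 returns to the first vertex.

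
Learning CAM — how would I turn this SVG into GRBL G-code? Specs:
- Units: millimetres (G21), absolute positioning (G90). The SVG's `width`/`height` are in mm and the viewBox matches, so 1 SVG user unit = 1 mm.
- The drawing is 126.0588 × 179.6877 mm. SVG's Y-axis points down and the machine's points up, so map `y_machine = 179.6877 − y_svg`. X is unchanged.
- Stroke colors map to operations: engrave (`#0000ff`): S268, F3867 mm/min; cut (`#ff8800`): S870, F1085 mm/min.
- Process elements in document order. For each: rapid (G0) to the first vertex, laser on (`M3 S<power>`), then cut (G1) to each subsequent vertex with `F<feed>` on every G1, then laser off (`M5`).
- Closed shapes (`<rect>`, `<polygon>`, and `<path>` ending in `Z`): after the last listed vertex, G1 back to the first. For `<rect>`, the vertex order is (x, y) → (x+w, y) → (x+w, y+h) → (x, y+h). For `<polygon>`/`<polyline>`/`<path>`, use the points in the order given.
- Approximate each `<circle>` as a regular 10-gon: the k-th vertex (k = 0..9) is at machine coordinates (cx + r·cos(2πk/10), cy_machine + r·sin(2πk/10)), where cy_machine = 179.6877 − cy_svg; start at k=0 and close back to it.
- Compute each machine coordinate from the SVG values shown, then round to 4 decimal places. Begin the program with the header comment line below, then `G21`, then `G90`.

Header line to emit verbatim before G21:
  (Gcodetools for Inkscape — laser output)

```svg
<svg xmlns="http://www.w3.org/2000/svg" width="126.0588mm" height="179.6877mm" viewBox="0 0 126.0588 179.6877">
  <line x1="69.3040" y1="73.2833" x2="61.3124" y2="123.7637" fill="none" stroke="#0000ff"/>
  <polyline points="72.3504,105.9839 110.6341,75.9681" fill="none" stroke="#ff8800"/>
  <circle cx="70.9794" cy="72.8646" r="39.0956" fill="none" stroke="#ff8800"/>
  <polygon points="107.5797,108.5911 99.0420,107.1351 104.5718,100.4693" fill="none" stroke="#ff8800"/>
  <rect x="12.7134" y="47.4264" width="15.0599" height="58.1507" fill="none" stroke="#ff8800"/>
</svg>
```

(Gcodetools for Inkscape — laser output)
G21
G90
G0 X69.3040 Y106.4044
M3 S268
G1 X61.3124 Y55.9240 F3867
M5
G0 X72.3504 Y73.7038
M3 S870
G1 X110.6341 Y103.7196 F1085
M5
G0 X110.0750 Y106.8231
M3 S870
G1 X102.6084 Y129.8029 F1085
G1 X83.0606 Y144.0052 F1085
G1 X58.8982 Y144.0052 F1085
G1 X39.3504 Y129.8029 F1085
G1 X31.8838 Y106.8231 F1085
G1 X39.3504 Y83.8433 F1085
G1 X58.8982 Y69.6410 F1085
G1 X83.0606 Y69.6410 F1085
G1 X102.6084 Y83.8433 F1085
G1 X110.0750 Y106.8231 F1085
M5
G0 X107.5797 Y71.0966
M3 S870
G1 X99.0420 Y72.5526 F1085
G1 X104.5718 Y79.2184 F1085
G1 X107.5797 Y71.0966 F1085
M5
G0 X12.7134 Y132.2613
M3 S870
G1 X27.7733 Y132.2613 F1085
G1 X27.7733 Y74.1106 F1085
G1 X12.7134 Y74.1106 F1085
G1 X12.7134 Y132.2613 F1085
M5

viewBox `0 0 126.0588 179.6877` with mm width/height → 1 unit = 1 mm. Flip: y_m = 179.6877 − y_svg.

**Shape 1** — `<line>` line segment, stroke `#0000ff` → engrave (S268, F3867). Machine vertices: (69.3040,106.4044) → (61.3124,55.9240). Open path.

**Shape 2** — `<polyline>` line segment, stroke `#ff8800` → cut (S870, F1085). Machine vertices: (72.3504,73.7038) → (110.6341,103.7196). Open path.

**Shape 3** — `<circle>` circle, stroke `#ff8800` → cut (S870, F1085). Machine vertices: (110.0750,106.8231) → (102.6084,129.8029) → (83.0606,144.0052) → (58.8982,144.0052) → (39.3504,129.8029) → (31.8838,106.8231) → (39.3504,83.8433) → (58.8982,69.6410) → (83.0606,69.6410) → (102.6084,83.8433) → (110.0750,106.8231). Closed: final G1 returns to the first vertex.

**Shape 4** — `<polygon>` regular polygon, stroke `#ff8800` → cut (S870, F1085). Machine vertices: (107.5797,71.0966) → (99.0420,72.5526) → (104.5718,79.2184) → (107.5797,71.0966). Closed: final G1 returns to the first vertex.

**Shape 5** — `<rect>` rectangle, stroke `#ff8800` → cut (S870, F1085). Machine vertices: (12.7134,132.2613) → (27.7733,132.2613) → (27.7733,74.1106) → (12.7134,74.1106) → (12.7134,132.2613). Closed: final G1 returns to the first vertex.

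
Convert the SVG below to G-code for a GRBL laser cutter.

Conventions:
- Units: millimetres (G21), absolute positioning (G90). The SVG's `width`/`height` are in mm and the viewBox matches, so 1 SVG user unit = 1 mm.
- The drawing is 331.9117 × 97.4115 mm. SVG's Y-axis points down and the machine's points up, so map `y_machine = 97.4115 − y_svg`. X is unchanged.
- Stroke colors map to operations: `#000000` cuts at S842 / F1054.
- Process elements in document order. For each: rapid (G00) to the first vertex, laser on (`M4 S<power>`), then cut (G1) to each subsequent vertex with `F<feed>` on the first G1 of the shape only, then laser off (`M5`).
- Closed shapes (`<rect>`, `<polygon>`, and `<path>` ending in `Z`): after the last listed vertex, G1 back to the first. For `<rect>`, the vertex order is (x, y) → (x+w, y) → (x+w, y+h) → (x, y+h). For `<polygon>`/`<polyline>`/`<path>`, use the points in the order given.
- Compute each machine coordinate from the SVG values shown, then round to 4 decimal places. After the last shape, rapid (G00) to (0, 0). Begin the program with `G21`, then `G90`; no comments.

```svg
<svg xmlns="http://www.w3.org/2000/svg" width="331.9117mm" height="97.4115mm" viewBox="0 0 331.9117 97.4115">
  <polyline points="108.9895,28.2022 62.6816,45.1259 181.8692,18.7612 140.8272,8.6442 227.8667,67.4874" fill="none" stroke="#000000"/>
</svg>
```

G21
G90
G00 X108.9895 Y69.2093
M4 S842
G1 X62.6816 Y52.2856 F1054
G1 X181.8692 Y78.6503
G1 X140.8272 Y88.7673
G1 X227.8667 Y29.9241
M5
G00 X0.0000 Y0.0000

Since the viewBox matches the mm dimensions, user units are millimetres directly. The only transform is the Y-flip y_m = 97.4115 − y_svg.

Shape 1 is a open polyline drawn with `<polyline>`. Its stroke #000000 means cut at S842, F1054. After flipping Y the toolpath is (108.9895,69.2093) → (62.6816,52.2856) → (181.8692,78.6503) → (140.8272,88.7673) → (227.8667,29.9241).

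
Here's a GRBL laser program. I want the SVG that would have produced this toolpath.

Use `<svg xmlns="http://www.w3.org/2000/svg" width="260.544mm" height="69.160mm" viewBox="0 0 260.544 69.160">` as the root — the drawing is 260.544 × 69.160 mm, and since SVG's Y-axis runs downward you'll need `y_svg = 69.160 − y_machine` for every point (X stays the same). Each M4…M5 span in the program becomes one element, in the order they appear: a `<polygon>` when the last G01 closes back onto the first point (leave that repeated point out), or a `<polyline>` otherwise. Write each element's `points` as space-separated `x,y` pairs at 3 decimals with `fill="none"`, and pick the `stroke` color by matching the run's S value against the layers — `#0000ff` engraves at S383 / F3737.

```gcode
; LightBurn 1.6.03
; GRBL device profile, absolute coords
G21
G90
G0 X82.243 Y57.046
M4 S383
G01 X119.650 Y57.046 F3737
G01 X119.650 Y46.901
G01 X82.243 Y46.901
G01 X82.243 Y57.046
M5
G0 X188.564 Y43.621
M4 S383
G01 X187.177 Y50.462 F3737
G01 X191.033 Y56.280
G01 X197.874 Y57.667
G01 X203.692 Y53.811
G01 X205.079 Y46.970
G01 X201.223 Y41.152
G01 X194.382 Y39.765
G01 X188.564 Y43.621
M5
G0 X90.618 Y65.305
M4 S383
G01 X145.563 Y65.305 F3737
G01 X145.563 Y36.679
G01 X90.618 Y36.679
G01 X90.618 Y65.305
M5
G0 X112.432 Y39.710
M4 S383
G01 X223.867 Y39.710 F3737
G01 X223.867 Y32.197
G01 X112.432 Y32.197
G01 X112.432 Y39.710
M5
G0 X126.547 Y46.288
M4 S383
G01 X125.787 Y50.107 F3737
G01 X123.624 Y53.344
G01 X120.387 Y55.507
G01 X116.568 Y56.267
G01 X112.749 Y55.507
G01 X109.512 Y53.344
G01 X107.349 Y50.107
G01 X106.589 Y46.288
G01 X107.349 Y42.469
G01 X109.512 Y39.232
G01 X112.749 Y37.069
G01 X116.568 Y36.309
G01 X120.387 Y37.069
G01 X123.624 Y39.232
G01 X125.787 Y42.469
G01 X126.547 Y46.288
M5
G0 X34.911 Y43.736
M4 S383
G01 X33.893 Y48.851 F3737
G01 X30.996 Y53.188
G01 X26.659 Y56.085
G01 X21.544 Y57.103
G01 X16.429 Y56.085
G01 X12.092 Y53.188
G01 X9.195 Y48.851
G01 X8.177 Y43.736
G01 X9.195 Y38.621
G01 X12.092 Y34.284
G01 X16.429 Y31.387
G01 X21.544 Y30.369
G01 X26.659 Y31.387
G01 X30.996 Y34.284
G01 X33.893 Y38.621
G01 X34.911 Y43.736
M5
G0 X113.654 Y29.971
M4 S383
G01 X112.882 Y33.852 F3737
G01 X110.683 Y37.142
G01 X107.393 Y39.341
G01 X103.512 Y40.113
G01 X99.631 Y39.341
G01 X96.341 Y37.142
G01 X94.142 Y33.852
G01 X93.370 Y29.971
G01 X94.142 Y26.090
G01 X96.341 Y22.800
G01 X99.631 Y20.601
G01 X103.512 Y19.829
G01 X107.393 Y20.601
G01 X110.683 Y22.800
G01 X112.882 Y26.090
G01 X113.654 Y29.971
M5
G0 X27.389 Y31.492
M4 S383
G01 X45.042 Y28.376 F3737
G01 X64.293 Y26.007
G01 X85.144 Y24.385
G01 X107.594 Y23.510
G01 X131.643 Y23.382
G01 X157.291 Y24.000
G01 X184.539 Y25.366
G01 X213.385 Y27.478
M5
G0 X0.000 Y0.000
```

Each laser-on run becomes one SVG element. Flip Y back into SVG space with y_svg = 69.160 − y_machine. Every run uses S383, so all elements get stroke `#0000ff` (engrave).

Run 1: The run returns to its start, so emit a `<polygon>` with points (Y-flipped): 82.243,12.114 119.650,12.114 119.650,22.259 82.243,22.259.

Run 2: The run returns to its start, so emit a `<polygon>` with points (Y-flipped): 188.564,25.539 187.177,18.698 191.033,12.880 197.874,11.493 203.692,15.349 205.079,22.190 201.223,28.008 194.382,29.395.

Run 3: The run returns to its start, so emit a `<polygon>` with points (Y-flipped): 90.618,3.855 145.563,3.855 145.563,32.481 90.618,32.481.

Run 4: The run returns to its start, so emit a `<polygon>` with points (Y-flipped): 112.432,29.450 223.867,29.450 223.867,36.963 112.432,36.963.

Run 5: The run returns to its start, so emit a `<polygon>` with points (Y-flipped): 126.547,22.872 125.787,19.053 123.624,15.816 120.387,13.653 116.568,12.893 112.749,13.653 109.512,15.816 107.349,19.053 106.589,22.872 107.349,26.691 109.512,29.928 112.749,32.091 116.568,32.851 120.387,32.091 123.624,29.928 125.787,26.691.

Run 6: The run returns to its start, so emit a `<polygon>` with points (Y-flipped): 34.911,25.424 33.893,20.309 30.996,15.972 26.659,13.075 21.544,12.057 16.429,13.075 12.092,15.972 9.195,20.309 8.177,25.424 9.195,30.539 12.092,34.876 16.429,37.773 21.544,38.791 26.659,37.773 30.996,34.876 33.893,30.539.

Run 7: The run returns to its start, so emit a `<polygon>` with points (Y-flipped): 113.654,39.189 112.882,35.308 110.683,32.018 107.393,29.819 103.512,29.047 99.631,29.819 96.341,32.018 94.142,35.308 93.370,39.189 94.142,43.070 96.341,46.360 99.631,48.559 103.512,49.331 107.393,48.559 110.683,46.360 112.882,43.070.

Run 8: The run is open, so emit a `<polyline>` with points (Y-flipped): 27.389,37.668 45.042,40.784 64.293,43.153 85.144,44.775 107.594,45.650 131.643,45.778 157.291,45.160 184.539,43.794 213.385,41.682.

<svg xmlns="http://www.w3.org/2000/svg" width="260.544mm" height="69.160mm" viewBox="0 0 260.544 69.160">
  <polygon points="82.243,12.114 119.650,12.114 119.650,22.259 82.243,22.259" fill="none" stroke="#0000ff"/>
  <polygon points="188.564,25.539 187.177,18.698 191.033,12.880 197.874,11.493 203.692,15.349 205.079,22.190 201.223,28.008 194.382,29.395" fill="none" stroke="#0000ff"/>
  <polygon points="90.618,3.855 145.563,3.855 145.563,32.481 90.618,32.481" fill="none" stroke="#0000ff"/>
  <polygon points="112.432,29.450 223.867,29.450 223.867,36.963 112.432,36.963" fill="none" stroke="#0000ff"/>
  <polygon points="126.547,22.872 125.787,19.053 123.624,15.816 120.387,13.653 116.568,12.893 112.749,13.653 109.512,15.816 107.349,19.053 106.589,22.872 107.349,26.691 109.512,29.928 112.749,32.091 116.568,32.851 120.387,32.091 123.624,29.928 125.787,26.691" fill="none" stroke="#0000ff"/>
  <polygon points="34.911,25.424 33.893,20.309 30.996,15.972 26.659,13.075 21.544,12.057 16.429,13.075 12.092,15.972 9.195,20.309 8.177,25.424 9.195,30.539 12.092,34.876 16.429,37.773 21.544,38.791 26.659,37.773 30.996,34.876 33.893,30.539" fill="none" stroke="#0000ff"/>
  <polygon points="113.654,39.189 112.882,35.308 110.683,32.018 107.393,29.819 103.512,29.047 99.631,29.819 96.341,32.018 94.142,35.308 93.370,39.189 94.142,43.070 96.341,46.360 99.631,48.559 103.512,49.331 107.393,48.559 110.683,46.360 112.882,43.070" fill="none" stroke="#0000ff"/>
  <polyline points="27.389,37.668 45.042,40.784 64.293,43.153 85.144,44.775 107.594,45.650 131.643,45.778 157.291,45.160 184.539,43.794 213.385,41.682" fill="none" stroke="#0000ff"/>
</svg>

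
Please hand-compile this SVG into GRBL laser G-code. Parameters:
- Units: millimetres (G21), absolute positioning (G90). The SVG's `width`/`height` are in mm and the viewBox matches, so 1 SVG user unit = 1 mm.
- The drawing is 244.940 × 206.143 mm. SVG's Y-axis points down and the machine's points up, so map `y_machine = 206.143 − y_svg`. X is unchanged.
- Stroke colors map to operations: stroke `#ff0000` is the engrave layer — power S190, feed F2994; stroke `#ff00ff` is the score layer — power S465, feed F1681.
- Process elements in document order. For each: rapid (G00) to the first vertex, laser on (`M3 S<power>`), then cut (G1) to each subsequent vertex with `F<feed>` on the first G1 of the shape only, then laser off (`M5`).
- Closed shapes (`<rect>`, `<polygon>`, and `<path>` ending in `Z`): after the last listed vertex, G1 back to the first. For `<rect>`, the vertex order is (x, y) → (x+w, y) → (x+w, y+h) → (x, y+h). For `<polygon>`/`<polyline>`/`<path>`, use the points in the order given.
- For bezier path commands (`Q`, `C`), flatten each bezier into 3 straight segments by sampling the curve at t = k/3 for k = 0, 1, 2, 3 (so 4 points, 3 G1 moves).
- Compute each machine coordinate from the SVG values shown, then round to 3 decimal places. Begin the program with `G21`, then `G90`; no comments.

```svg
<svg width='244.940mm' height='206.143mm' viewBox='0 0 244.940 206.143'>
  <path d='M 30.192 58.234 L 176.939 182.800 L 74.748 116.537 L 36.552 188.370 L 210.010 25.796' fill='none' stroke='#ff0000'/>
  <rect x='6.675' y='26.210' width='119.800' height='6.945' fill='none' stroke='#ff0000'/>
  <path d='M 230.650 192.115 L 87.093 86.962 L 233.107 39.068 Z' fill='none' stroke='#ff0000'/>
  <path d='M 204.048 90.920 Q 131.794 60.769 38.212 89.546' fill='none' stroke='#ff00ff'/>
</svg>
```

G21
G90
G00 X30.192 Y147.909
M3 S190
G1 X176.939 Y23.343 F2994
G1 X74.748 Y89.606
G1 X36.552 Y17.773
G1 X210.010 Y180.347
M5
G00 X6.675 Y179.933
M3 S190
G1 X126.475 Y179.933 F2994
G1 X126.475 Y172.988
G1 X6.675 Y172.988
G1 X6.675 Y179.933
M5
G00 X230.650 Y14.028
M3 S190
G1 X87.093 Y119.181 F2994
G1 X233.107 Y167.075
G1 X230.650 Y14.028
M5
G00 X204.048 Y115.223
M3 S465
G1 X153.509 Y128.776 F1681
G1 X98.230 Y129.234
G1 X38.212 Y116.597
M5

viewBox `0 0 244.940 206.143` with mm width/height → 1 unit = 1 mm. Flip: y_m = 206.143 − y_svg.

**Shape 1** — `<path>` open polyline, stroke `#ff0000` → engrave (S190, F2994). Machine vertices: (30.192,147.909) → (176.939,23.343) → (74.748,89.606) → (36.552,17.773) → (210.010,180.347). Open path.

**Shape 2** — `<rect>` rectangle, stroke `#ff0000` → engrave (S190, F2994). Machine vertices: (6.675,179.933) → (126.475,179.933) → (126.475,172.988) → (6.675,172.988) → (6.675,179.933). Closed: final G1 returns to the first vertex.

**Shape 3** — `<path>` closed polygon, stroke `#ff0000` → engrave (S190, F2994). Machine vertices: (230.650,14.028) → (87.093,119.181) → (233.107,167.075) → (230.650,14.028). Closed: final G1 returns to the first vertex.

**Shape 4** — `<path>` quadratic bezier, stroke `#ff00ff` → score (S465, F1681). Control points (SVG): P0=(204.048,90.920), P1=(131.794,60.769), P2=(38.212,89.546); sampled at t=k/3. Machine vertices: (204.048,115.223) → (153.509,128.776) → (98.230,129.234) → (38.212,116.597). Open path.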